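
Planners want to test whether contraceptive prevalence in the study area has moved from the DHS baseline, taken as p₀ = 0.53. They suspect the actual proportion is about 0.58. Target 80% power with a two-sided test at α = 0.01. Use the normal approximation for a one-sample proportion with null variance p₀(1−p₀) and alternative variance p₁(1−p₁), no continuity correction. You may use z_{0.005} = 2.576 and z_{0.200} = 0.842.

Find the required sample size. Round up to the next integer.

n = [z_{α/2}·√(p₀q₀) + z_β·√(p₁q₁)]² / (p₁ − p₀)²
  = [2.576·√(0.53·0.47) + 0.842·√(0.58·0.42)]² / (0.05)²
  = [2.576·0.4991 + 0.842·0.4936]² / 0.0025
  = [1.7013]² / 0.0025
  = 1157.71
Round up → n = 1158.

n = 1158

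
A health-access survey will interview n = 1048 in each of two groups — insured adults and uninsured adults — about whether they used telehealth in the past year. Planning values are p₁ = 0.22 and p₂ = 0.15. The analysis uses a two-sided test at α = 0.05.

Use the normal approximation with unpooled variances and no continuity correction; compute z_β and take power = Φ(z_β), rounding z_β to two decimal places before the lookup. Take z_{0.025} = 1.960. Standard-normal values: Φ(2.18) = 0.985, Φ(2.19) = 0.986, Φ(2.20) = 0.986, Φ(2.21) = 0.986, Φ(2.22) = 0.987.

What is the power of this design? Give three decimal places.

Power ≈ 0.985

z_β = |p₁−p₂|·√(n/[p₁q₁+p₂q₂]) − z_{α/2}
    = 0.07 · √(1048/0.2991) − 1.960
    = 0.07 · 59.1933 − 1.960
    = 4.1435 − 1.960 = 2.1835 → 2.18
Power = Φ(2.18) = 0.985.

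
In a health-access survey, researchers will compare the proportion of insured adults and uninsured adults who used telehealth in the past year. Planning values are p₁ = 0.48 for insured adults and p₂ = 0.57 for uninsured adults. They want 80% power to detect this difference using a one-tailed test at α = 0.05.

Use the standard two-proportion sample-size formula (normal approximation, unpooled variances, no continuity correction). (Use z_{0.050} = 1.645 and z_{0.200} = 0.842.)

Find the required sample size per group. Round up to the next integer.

n = 378 per group

n = (z_α + z_β)² · [p₁(1−p₁) + p₂(1−p₂)] / (p₁ − p₂)²
  = (1.645 + 0.842)² · (0.48·0.52 + 0.57·0.43) / (-0.09)²
  = (2.487)² · (0.2496 + 0.2451) / 0.0081
  = 6.1852 · 0.4947 / 0.0081
  = 377.75
Round up → n = 378 per group.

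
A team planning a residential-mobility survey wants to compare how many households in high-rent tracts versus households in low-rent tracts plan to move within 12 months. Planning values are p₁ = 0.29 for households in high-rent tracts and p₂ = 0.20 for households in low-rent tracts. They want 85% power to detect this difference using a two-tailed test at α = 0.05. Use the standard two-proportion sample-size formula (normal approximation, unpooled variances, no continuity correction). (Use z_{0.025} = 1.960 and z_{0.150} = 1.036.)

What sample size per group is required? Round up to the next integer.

n = 406 per group

n = (z_{α/2} + z_β)² · [p₁(1−p₁) + p₂(1−p₂)] / (p₁ − p₂)²
  = (1.960 + 1.036)² · (0.29·0.71 + 0.20·0.80) / (0.09)²
  = (2.996)² · (0.2059 + 0.1600) / 0.0081
  = 8.9760 · 0.3659 / 0.0081
  = 405.47
Round up → n = 406 per group.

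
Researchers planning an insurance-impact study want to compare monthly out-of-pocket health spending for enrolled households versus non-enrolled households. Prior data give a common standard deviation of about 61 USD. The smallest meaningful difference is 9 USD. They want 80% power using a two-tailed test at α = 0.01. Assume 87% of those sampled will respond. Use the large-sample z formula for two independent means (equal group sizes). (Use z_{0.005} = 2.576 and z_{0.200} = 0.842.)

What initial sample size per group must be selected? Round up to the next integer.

n = (z_{α/2} + z_β)² · (σ₁² + σ₂²) / δ²
  = (2.576 + 0.842)² · (2·61² = 7442) / 9²
  = 11.6827 · 7442 / 81
  = 1073.37
Adjust for 87% response: 1073.37 / 0.87 = 1233.76.
Round up → n = 1234 per group.

n = 1234 per group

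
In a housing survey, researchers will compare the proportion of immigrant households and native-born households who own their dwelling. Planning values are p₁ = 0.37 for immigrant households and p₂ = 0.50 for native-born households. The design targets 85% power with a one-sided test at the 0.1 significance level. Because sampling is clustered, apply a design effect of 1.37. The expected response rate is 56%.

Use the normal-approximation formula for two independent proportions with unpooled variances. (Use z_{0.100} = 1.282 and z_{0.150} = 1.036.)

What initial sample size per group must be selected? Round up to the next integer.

n = 376 per group

n = (z_α + z_β)² · [p₁(1−p₁) + p₂(1−p₂)] / (p₁ − p₂)²
  = (1.282 + 1.036)² · (0.37·0.63 + 0.50·0.50) / (-0.13)²
  = (2.318)² · (0.2331 + 0.2500) / 0.0169
  = 5.3731 · 0.4831 / 0.0169
  = 153.60
Design effect: 1.37 × 153.60 = 210.43.
Adjust for 56% response: 210.43 / 0.56 = 375.76.
Round up → n = 376 per group.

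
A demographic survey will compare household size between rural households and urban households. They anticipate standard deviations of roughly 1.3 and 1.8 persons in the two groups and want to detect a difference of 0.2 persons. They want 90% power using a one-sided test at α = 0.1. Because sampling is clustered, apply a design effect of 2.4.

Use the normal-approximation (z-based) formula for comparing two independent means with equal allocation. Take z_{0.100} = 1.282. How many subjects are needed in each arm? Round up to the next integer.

n = 1945 per group

n = (z_α + z_β)² · (σ₁² + σ₂²) / δ²
  = (1.282 + 1.282)² · (1.3² + 1.8² = 4.93) / 0.2²
  = 6.5741 · 4.93 / 0.04
  = 810.26
Design effect: 2.4 × 810.26 = 1944.62.
Round up → n = 1945 per group.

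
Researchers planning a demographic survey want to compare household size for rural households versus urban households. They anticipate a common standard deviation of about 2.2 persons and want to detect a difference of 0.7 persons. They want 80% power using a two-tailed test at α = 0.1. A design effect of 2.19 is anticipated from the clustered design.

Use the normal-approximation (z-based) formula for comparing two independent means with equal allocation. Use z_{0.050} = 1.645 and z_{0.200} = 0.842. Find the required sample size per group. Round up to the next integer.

n = 268 per group

n = (z_{α/2} + z_β)² · (σ₁² + σ₂²) / δ²
  = (1.645 + 0.842)² · (2·2.2² = 9.68) / 0.7²
  = 6.1852 · 9.68 / 0.49
  = 122.19
Design effect: 2.19 × 122.19 = 267.59.
Round up → n = 268 per group.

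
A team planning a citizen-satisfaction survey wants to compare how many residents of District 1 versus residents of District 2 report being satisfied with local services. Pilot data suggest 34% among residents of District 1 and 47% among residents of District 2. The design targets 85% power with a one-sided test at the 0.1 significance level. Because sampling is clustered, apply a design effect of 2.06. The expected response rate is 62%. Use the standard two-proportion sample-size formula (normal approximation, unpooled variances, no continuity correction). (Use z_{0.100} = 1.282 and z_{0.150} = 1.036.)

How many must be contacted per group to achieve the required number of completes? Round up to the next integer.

n = 501 per group

n = (z_α + z_β)² · [p₁(1−p₁) + p₂(1−p₂)] / (p₁ − p₂)²
  = (1.282 + 1.036)² · (0.34·0.66 + 0.47·0.53) / (-0.13)²
  = (2.318)² · (0.2244 + 0.2491) / 0.0169
  = 5.3731 · 0.4735 / 0.0169
  = 150.54
Design effect: 2.06 × 150.54 = 310.12.
Adjust for 62% response: 310.12 / 0.62 = 500.19.
Round up → n = 501 per group.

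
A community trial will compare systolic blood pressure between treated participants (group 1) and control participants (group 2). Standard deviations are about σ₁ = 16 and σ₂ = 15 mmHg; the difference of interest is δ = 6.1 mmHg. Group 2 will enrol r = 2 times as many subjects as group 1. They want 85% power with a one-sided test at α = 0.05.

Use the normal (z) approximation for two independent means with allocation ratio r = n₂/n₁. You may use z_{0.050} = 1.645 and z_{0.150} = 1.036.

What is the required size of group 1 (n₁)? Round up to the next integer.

n₁ = (z_α + z_β)² · (σ₁² + σ₂²/r) / δ²
   = (1.645 + 1.036)² · (16² + 15²/2) / 6.1²
   = 7.1878 · (256 + 112.5) / 37.21
   = 7.1878 · 368.5 / 37.21
   = 71.18
Round up → n₁ = 72; n₂ = r·n₁ = 2 × 72 = 144.

n₁ = 72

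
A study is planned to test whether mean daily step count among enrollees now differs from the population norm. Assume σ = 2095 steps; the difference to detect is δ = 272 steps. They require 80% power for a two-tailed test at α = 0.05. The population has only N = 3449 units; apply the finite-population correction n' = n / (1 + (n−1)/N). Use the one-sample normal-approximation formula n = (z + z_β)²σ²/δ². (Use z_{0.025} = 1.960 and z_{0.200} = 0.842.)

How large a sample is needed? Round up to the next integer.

n = 411

n = (z_{α/2} + z_β)² · σ² / δ²
  = (1.960 + 0.842)² · 2095² / 272²
  = 7.8512 · 4389025 / 73984
  = 465.76
Finite-population correction (N = 3449): 465.76 / (1 + (465.76 − 1)/3449) = 410.45.
Round up → n = 411.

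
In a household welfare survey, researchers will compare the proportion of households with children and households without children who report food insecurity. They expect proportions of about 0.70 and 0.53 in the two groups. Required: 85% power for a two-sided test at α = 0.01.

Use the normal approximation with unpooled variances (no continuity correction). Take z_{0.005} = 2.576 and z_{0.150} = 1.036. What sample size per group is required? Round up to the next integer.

n = 208 per group

n = (z_{α/2} + z_β)² · [p₁(1−p₁) + p₂(1−p₂)] / (p₁ − p₂)²
  = (2.576 + 1.036)² · (0.70·0.30 + 0.53·0.47) / (0.17)²
  = (3.612)² · (0.2100 + 0.2491) / 0.0289
  = 13.0465 · 0.4591 / 0.0289
  = 207.25
Round up → n = 208 per group.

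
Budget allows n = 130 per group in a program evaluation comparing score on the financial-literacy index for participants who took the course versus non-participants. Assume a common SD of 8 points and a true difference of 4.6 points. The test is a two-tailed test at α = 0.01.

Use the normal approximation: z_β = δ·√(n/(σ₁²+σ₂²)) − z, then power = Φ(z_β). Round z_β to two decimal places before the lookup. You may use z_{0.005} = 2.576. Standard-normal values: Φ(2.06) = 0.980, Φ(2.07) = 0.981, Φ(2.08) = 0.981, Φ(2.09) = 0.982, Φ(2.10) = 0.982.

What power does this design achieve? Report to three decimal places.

z_β = δ·√(n/(σ₁²+σ₂²)) − z_{α/2}
    = 4.6 · √(130/128) − 2.576
    = 4.6 · 1.00778 − 2.576
    = 4.6358 − 2.576 = 2.0598 → 2.06
Power = Φ(2.06) = 0.980.

Power ≈ 0.980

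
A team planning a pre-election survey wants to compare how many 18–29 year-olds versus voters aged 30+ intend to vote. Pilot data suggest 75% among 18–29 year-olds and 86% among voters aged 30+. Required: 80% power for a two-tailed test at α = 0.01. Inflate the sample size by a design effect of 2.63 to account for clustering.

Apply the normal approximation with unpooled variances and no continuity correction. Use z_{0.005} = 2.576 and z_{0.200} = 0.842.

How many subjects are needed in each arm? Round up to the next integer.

n = 782 per group

n = (z_{α/2} + z_β)² · [p₁(1−p₁) + p₂(1−p₂)] / (p₁ − p₂)²
  = (2.576 + 0.842)² · (0.75·0.25 + 0.86·0.14) / (-0.11)²
  = (3.418)² · (0.1875 + 0.1204) / 0.0121
  = 11.6827 · 0.3079 / 0.0121
  = 297.28
Design effect: 2.63 × 297.28 = 781.85.
Round up → n = 782 per group.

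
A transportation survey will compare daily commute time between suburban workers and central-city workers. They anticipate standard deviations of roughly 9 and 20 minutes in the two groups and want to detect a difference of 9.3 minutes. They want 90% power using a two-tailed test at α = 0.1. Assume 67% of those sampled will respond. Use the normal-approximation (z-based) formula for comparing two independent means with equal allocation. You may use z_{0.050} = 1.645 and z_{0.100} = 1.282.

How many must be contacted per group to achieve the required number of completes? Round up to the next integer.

n = 72 per group

n = (z_{α/2} + z_β)² · (σ₁² + σ₂²) / δ²
  = (1.645 + 1.282)² · (9² + 20² = 481) / 9.3²
  = 8.5673 · 481 / 86.49
  = 47.65
Adjust for 67% response: 47.65 / 0.67 = 71.11.
Round up → n = 72 per group.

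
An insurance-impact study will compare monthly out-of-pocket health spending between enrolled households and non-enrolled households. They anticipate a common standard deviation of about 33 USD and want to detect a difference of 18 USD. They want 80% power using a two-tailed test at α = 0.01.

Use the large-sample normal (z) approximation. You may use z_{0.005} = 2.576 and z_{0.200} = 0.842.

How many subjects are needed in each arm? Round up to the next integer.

n = (z_{α/2} + z_β)² · (σ₁² + σ₂²) / δ²
  = (2.576 + 0.842)² · (2·33² = 2178) / 18²
  = 11.6827 · 2178 / 324
  = 78.53
Round up → n = 79 per group.

n = 79 per group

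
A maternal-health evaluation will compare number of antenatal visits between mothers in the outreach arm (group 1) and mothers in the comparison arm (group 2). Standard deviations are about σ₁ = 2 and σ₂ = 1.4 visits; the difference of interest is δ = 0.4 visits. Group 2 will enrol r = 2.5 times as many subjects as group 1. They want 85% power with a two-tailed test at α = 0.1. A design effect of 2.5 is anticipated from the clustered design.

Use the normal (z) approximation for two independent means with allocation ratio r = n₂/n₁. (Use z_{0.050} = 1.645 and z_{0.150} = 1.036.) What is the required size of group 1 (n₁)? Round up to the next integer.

n₁ = (z_{α/2} + z_β)² · (σ₁² + σ₂²/r) / δ²
   = (1.645 + 1.036)² · (2² + 1.4²/2.5) / 0.4²
   = 7.1878 · (4 + 0.784) / 0.16
   = 7.1878 · 4.784 / 0.16
   = 214.91
Design effect: 2.5 × 214.91 = 537.29.
Round up → n₁ = 538; n₂ = r·n₁ = 2.5 × 538 = 1345.

n₁ = 538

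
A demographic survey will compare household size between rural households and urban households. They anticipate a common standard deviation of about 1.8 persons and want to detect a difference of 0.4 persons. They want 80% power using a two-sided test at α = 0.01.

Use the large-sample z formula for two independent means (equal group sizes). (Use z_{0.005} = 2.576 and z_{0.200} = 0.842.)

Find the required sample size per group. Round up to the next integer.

n = (z_{α/2} + z_β)² · (σ₁² + σ₂²) / δ²
  = (2.576 + 0.842)² · (2·1.8² = 6.48) / 0.4²
  = 11.6827 · 6.48 / 0.16
  = 473.15
Round up → n = 474 per group.

n = 474 per group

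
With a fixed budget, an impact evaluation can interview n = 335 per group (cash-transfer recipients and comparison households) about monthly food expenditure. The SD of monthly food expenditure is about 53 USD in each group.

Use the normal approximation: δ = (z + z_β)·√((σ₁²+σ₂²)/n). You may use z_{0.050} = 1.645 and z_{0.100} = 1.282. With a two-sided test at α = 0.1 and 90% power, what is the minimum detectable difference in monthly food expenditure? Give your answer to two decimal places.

δ = (z_{α/2} + z_β) · √((σ₁²+σ₂²)/n)
  = (1.645 + 1.282) · √(5618/335)
  = 2.927 · √16.7701
  = 2.927 · 4.0951
  = 11.9865

Minimum detectable difference ≈ 11.99 USD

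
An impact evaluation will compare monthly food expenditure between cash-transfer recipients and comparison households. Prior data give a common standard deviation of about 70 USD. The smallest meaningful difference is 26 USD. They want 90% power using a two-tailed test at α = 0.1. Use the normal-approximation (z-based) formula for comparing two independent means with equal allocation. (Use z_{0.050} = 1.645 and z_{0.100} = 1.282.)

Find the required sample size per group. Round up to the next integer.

n = (z_{α/2} + z_β)² · (σ₁² + σ₂²) / δ²
  = (1.645 + 1.282)² · (2·70² = 9800) / 26²
  = 8.5673 · 9800 / 676
  = 124.20
Round up → n = 125 per group.

n = 125 per group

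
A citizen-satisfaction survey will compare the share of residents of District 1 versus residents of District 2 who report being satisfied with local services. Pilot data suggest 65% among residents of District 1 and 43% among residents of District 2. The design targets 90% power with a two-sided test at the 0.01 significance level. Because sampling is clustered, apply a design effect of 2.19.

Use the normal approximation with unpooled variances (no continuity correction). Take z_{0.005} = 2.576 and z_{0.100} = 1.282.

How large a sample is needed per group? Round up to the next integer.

n = (z_{α/2} + z_β)² · [p₁(1−p₁) + p₂(1−p₂)] / (p₁ − p₂)²
  = (2.576 + 1.282)² · (0.65·0.35 + 0.43·0.57) / (0.22)²
  = (3.858)² · (0.2275 + 0.2451) / 0.0484
  = 14.8842 · 0.4726 / 0.0484
  = 145.34
Design effect: 2.19 × 145.34 = 318.29.
Round up → n = 319 per group.

n = 319 per group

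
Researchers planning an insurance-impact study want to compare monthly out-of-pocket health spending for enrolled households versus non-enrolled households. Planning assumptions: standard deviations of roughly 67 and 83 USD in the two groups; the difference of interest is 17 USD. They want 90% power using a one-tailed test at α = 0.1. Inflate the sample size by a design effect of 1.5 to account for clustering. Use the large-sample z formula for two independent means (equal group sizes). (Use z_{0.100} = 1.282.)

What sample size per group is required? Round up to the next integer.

n = (z_α + z_β)² · (σ₁² + σ₂²) / δ²
  = (1.282 + 1.282)² · (67² + 83² = 11378) / 17²
  = 6.5741 · 11378 / 289
  = 258.82
Design effect: 1.5 × 258.82 = 388.24.
Round up → n = 389 per group.

n = 389 per group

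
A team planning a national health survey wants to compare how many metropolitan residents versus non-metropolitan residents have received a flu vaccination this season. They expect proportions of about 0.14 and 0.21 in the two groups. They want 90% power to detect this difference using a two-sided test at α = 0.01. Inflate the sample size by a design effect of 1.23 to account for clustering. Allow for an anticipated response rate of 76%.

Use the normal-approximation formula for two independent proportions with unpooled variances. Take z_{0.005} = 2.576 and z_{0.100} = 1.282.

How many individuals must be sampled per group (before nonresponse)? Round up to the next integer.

n = 1408 per group

n = (z_{α/2} + z_β)² · [p₁(1−p₁) + p₂(1−p₂)] / (p₁ − p₂)²
  = (2.576 + 1.282)² · (0.14·0.86 + 0.21·0.79) / (-0.07)²
  = (3.858)² · (0.1204 + 0.1659) / 0.0049
  = 14.8842 · 0.2863 / 0.0049
  = 869.66
Design effect: 1.23 × 869.66 = 1069.68.
Adjust for 76% response: 1069.68 / 0.76 = 1407.48.
Round up → n = 1408 per group.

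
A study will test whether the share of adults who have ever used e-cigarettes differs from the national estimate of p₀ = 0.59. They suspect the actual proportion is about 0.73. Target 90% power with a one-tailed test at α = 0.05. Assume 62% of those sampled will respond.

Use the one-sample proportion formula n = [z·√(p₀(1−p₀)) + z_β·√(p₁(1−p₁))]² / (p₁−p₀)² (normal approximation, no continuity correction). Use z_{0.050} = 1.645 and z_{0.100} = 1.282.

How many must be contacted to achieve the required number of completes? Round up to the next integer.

n = 157

n = [z_α·√(p₀q₀) + z_β·√(p₁q₁)]² / (p₁ − p₀)²
  = [1.645·√(0.59·0.41) + 1.282·√(0.73·0.27)]² / (0.14)²
  = [1.645·0.4918 + 1.282·0.4440]² / 0.0196
  = [1.3782]² / 0.0196
  = 96.91
Adjust for 62% response: 96.91 / 0.62 = 156.31.
Round up → n = 157.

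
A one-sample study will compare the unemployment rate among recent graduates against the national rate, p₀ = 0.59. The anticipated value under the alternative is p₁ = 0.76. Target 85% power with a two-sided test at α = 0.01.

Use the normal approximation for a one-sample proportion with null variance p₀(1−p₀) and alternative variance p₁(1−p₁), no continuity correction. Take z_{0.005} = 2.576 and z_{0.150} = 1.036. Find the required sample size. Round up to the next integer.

n = [z_{α/2}·√(p₀q₀) + z_β·√(p₁q₁)]² / (p₁ − p₀)²
  = [2.576·√(0.59·0.41) + 1.036·√(0.76·0.24)]² / (0.17)²
  = [2.576·0.4918 + 1.036·0.4271]² / 0.0289
  = [1.7094]² / 0.0289
  = 101.11
Round up → n = 102.

n = 102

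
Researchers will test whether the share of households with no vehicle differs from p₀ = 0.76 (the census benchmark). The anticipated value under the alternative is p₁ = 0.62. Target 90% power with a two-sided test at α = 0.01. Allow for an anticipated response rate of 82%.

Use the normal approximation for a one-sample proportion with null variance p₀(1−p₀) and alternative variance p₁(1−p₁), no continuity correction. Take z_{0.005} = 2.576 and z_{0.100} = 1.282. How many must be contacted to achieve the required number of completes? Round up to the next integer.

n = [z_{α/2}·√(p₀q₀) + z_β·√(p₁q₁)]² / (p₁ − p₀)²
  = [2.576·√(0.76·0.24) + 1.282·√(0.62·0.38)]² / (-0.14)²
  = [2.576·0.4271 + 1.282·0.4854]² / 0.0196
  = [1.7224]² / 0.0196
  = 151.37
Adjust for 82% response: 151.37 / 0.82 = 184.59.
Round up → n = 185.

n = 185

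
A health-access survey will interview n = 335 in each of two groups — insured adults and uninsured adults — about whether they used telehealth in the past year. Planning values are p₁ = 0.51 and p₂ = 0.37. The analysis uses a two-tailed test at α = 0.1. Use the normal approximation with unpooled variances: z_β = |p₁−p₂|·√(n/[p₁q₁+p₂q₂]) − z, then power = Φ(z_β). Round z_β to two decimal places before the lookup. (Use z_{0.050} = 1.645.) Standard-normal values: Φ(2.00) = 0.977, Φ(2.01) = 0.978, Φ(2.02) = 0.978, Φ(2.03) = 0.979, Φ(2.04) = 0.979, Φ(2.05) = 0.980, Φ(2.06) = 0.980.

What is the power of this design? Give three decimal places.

z_β = |p₁−p₂|·√(n/[p₁q₁+p₂q₂]) − z_{α/2}
    = 0.14 · √(335/0.4830) − 1.645
    = 0.14 · 26.3359 − 1.645
    = 3.6870 − 1.645 = 2.0420 → 2.04
Power = Φ(2.04) = 0.979.

Power ≈ 0.979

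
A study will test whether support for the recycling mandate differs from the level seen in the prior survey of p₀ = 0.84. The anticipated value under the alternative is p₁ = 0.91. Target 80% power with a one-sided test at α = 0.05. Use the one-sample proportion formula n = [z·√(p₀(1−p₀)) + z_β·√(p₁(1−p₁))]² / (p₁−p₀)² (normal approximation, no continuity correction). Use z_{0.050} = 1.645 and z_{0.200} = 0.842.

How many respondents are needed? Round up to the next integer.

n = 146

n = [z_α·√(p₀q₀) + z_β·√(p₁q₁)]² / (p₁ − p₀)²
  = [1.645·√(0.84·0.16) + 0.842·√(0.91·0.09)]² / (0.07)²
  = [1.645·0.3666 + 0.842·0.2862]² / 0.0049
  = [0.8440]² / 0.0049
  = 145.39
Round up → n = 146.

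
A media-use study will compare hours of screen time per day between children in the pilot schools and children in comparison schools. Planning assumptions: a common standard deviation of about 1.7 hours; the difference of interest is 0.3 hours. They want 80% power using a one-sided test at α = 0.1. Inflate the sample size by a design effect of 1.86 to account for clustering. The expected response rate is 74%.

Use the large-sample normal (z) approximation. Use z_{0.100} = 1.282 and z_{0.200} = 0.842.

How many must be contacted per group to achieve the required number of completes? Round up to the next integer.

n = (z_α + z_β)² · (σ₁² + σ₂²) / δ²
  = (1.282 + 0.842)² · (2·1.7² = 5.78) / 0.3²
  = 4.5114 · 5.78 / 0.09
  = 289.73
Design effect: 1.86 × 289.73 = 538.90.
Adjust for 74% response: 538.90 / 0.74 = 728.24.
Round up → n = 729 per group.

n = 729 per group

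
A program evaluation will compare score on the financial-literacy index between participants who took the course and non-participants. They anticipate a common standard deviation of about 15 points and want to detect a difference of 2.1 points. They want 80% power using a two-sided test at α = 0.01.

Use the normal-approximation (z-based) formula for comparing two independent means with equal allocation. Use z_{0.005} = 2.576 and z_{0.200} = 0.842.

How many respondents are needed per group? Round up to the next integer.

n = 1193 per group

n = (z_{α/2} + z_β)² · (σ₁² + σ₂²) / δ²
  = (2.576 + 0.842)² · (2·15² = 450) / 2.1²
  = 11.6827 · 450 / 4.41
  = 1192.11
Round up → n = 1193 per group.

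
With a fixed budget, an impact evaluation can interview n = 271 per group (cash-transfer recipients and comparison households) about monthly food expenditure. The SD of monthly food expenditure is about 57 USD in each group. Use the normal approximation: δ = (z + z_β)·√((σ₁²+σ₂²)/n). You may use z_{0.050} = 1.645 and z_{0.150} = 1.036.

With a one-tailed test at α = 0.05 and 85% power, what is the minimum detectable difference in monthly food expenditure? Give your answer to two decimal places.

Minimum detectable difference ≈ 13.13 USD

δ = (z_α + z_β) · √((σ₁²+σ₂²)/n)
  = (1.645 + 1.036) · √(6498/271)
  = 2.681 · √23.9779
  = 2.681 · 4.8967
  = 13.1281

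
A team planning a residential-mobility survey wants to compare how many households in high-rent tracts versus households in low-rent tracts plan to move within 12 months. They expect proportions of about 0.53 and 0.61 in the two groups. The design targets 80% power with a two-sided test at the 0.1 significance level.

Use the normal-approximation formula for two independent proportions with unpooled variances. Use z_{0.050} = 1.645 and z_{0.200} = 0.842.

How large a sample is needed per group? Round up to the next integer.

n = 471 per group

n = (z_{α/2} + z_β)² · [p₁(1−p₁) + p₂(1−p₂)] / (p₁ − p₂)²
  = (1.645 + 0.842)² · (0.53·0.47 + 0.61·0.39) / (-0.08)²
  = (2.487)² · (0.2491 + 0.2379) / 0.0064
  = 6.1852 · 0.4870 / 0.0064
  = 470.65
Round up → n = 471 per group.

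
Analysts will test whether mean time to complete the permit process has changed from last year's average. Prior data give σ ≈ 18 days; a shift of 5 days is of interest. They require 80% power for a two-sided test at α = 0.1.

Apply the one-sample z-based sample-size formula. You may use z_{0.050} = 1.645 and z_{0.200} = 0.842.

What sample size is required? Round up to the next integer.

n = 81

n = (z_{α/2} + z_β)² · σ² / δ²
  = (1.645 + 0.842)² · 18² / 5²
  = 6.1852 · 324 / 25
  = 80.16
Round up → n = 81.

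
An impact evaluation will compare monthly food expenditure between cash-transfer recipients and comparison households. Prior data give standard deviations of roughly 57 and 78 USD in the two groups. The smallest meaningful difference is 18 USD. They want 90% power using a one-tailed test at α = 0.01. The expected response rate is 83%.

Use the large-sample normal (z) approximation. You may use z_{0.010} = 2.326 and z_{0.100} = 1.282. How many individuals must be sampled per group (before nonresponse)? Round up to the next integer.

n = 452 per group

n = (z_α + z_β)² · (σ₁² + σ₂²) / δ²
  = (2.326 + 1.282)² · (57² + 78² = 9333) / 18²
  = 13.0177 · 9333 / 324
  = 374.98
Adjust for 83% response: 374.98 / 0.83 = 451.78.
Round up → n = 452 per group.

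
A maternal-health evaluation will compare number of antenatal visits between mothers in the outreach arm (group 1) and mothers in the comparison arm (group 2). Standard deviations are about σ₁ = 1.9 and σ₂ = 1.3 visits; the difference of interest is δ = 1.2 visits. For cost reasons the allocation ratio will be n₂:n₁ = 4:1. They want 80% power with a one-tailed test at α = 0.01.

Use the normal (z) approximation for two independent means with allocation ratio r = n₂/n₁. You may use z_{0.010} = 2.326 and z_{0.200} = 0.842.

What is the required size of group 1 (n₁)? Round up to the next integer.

n₁ = 29

n₁ = (z_α + z_β)² · (σ₁² + σ₂²/r) / δ²
   = (2.326 + 0.842)² · (1.9² + 1.3²/4) / 1.2²
   = 10.0362 · (3.61 + 0.4225) / 1.44
   = 10.0362 · 4.0325 / 1.44
   = 28.10
Round up → n₁ = 29; n₂ = r·n₁ = 4 × 29 = 116.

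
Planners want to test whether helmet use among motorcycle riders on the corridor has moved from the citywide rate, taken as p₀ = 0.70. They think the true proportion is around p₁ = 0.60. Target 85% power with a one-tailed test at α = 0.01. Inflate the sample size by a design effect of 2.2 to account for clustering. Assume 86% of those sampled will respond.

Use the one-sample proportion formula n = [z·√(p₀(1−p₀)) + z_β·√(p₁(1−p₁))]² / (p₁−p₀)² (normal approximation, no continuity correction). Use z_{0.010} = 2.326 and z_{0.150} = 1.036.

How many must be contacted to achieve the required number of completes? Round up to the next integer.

n = [z_α·√(p₀q₀) + z_β·√(p₁q₁)]² / (p₁ − p₀)²
  = [2.326·√(0.70·0.30) + 1.036·√(0.60·0.40)]² / (-0.10)²
  = [2.326·0.4583 + 1.036·0.4899]² / 0.0100
  = [1.5734]² / 0.0100
  = 247.57
Design effect: 2.2 × 247.57 = 544.66.
Adjust for 86% response: 544.66 / 0.86 = 633.32.
Round up → n = 634.

n = 634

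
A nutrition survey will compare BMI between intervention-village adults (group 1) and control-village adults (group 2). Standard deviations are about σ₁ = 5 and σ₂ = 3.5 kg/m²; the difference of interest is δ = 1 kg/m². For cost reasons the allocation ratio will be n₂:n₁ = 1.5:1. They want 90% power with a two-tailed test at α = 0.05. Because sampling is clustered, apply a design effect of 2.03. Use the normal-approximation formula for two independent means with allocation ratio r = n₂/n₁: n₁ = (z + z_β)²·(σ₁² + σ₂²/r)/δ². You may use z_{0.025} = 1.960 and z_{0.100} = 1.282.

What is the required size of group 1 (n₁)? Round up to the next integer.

n₁ = 708

n₁ = (z_{α/2} + z_β)² · (σ₁² + σ₂²/r) / δ²
   = (1.960 + 1.282)² · (5² + 3.5²/1.5) / 1²
   = 10.5106 · (25 + 8.1667) / 1
   = 10.5106 · 33.1667 / 1
   = 348.60
Design effect: 2.03 × 348.60 = 707.66.
Round up → n₁ = 708; n₂ = r·n₁ = 1.5 × 708 = 1062.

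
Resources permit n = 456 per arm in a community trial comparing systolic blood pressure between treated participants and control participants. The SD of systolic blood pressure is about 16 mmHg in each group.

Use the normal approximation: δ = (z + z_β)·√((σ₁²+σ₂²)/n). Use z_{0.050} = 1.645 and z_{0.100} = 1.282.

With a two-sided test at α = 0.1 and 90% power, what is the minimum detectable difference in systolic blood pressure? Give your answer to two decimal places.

Minimum detectable difference ≈ 3.10 mmHg

δ = (z_{α/2} + z_β) · √((σ₁²+σ₂²)/n)
  = (1.645 + 1.282) · √(512/456)
  = 2.927 · √1.1228
  = 2.927 · 1.0596
  = 3.1015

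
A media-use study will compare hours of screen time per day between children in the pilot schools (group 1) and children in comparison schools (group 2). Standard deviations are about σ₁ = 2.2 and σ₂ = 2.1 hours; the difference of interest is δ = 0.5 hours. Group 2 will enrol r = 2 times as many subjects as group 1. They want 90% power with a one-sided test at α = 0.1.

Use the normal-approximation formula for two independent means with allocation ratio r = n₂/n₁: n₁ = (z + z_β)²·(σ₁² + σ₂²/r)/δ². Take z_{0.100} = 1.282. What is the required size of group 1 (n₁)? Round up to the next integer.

n₁ = (z_α + z_β)² · (σ₁² + σ₂²/r) / δ²
   = (1.282 + 1.282)² · (2.2² + 2.1²/2) / 0.5²
   = 6.5741 · (4.84 + 2.205) / 0.25
   = 6.5741 · 7.045 / 0.25
   = 185.26
Round up → n₁ = 186; n₂ = r·n₁ = 2 × 186 = 372.

n₁ = 186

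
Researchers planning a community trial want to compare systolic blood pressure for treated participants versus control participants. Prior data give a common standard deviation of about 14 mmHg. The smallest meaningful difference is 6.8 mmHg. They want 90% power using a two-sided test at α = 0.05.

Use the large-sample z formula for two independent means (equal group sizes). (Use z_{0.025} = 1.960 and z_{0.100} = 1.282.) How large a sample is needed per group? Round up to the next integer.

n = 90 per group

n = (z_{α/2} + z_β)² · (σ₁² + σ₂²) / δ²
  = (1.960 + 1.282)² · (2·14² = 392) / 6.8²
  = 10.5106 · 392 / 46.24
  = 89.10
Round up → n = 90 per group.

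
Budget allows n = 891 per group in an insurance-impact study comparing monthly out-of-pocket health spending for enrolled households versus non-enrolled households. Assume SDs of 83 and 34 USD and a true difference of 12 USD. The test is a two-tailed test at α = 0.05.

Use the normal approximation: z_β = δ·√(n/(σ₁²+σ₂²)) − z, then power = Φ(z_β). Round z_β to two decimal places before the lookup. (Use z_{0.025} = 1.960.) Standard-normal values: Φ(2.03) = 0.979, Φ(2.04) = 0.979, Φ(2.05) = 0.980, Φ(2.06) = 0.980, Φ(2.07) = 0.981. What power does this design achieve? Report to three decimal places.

z_β = δ·√(n/(σ₁²+σ₂²)) − z_{α/2}
    = 12 · √(891/8045) − 1.960
    = 12 · 0.33279 − 1.960
    = 3.9935 − 1.960 = 2.0335 → 2.03
Power = Φ(2.03) = 0.979.

Power ≈ 0.979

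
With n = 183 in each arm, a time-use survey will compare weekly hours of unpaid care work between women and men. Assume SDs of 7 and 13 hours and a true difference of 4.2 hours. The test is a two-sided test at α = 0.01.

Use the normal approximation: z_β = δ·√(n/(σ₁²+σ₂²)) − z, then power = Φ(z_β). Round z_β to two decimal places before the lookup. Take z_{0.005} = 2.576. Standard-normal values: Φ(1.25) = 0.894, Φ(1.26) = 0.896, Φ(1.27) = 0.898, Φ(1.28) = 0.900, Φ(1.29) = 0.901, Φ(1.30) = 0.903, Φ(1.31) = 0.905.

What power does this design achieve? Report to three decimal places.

Power ≈ 0.898

z_β = δ·√(n/(σ₁²+σ₂²)) − z_{α/2}
    = 4.2 · √(183/218) − 2.576
    = 4.2 · 0.91621 − 2.576
    = 3.8481 − 2.576 = 1.2721 → 1.27
Power = Φ(1.27) = 0.898.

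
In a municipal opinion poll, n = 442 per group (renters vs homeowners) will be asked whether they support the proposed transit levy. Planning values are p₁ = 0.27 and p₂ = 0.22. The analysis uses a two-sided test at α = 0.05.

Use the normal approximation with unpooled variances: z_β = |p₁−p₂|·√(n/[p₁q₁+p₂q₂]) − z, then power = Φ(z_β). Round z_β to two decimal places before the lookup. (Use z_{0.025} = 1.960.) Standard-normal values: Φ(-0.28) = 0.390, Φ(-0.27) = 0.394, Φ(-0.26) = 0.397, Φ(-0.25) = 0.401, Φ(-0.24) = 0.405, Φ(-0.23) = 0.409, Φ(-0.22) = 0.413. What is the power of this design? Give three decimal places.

z_β = |p₁−p₂|·√(n/[p₁q₁+p₂q₂]) − z_{α/2}
    = 0.05 · √(442/0.3687) − 1.960
    = 0.05 · 34.6238 − 1.960
    = 1.7312 − 1.960 = -0.2288 → -0.23
Power = Φ(-0.23) = 0.409.

Power ≈ 0.409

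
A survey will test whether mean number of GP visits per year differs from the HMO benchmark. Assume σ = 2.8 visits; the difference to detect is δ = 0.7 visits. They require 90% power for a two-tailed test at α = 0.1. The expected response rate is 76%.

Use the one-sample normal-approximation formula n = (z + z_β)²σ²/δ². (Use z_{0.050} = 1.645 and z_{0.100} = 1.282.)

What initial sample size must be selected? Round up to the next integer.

n = 181

n = (z_{α/2} + z_β)² · σ² / δ²
  = (1.645 + 1.282)² · 2.8² / 0.7²
  = 8.5673 · 7.84 / 0.49
  = 137.08
Adjust for 76% response: 137.08 / 0.76 = 180.36.
Round up → n = 181.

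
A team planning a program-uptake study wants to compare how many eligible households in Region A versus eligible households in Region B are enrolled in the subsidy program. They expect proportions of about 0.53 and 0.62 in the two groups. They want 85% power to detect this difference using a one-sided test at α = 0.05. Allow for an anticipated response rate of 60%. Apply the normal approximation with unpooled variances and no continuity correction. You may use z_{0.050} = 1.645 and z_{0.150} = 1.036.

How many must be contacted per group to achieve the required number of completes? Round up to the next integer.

n = 717 per group

n = (z_α + z_β)² · [p₁(1−p₁) + p₂(1−p₂)] / (p₁ − p₂)²
  = (1.645 + 1.036)² · (0.53·0.47 + 0.62·0.38) / (-0.09)²
  = (2.681)² · (0.2491 + 0.2356) / 0.0081
  = 7.1878 · 0.4847 / 0.0081
  = 430.11
Adjust for 60% response: 430.11 / 0.60 = 716.85.
Round up → n = 717 per group.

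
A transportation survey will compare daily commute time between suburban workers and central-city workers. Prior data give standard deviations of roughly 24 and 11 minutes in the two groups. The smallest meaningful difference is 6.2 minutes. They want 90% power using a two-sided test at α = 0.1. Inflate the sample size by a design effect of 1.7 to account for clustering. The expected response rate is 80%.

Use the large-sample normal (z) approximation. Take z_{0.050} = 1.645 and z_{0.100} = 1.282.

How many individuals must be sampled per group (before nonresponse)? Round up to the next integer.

n = 331 per group

n = (z_{α/2} + z_β)² · (σ₁² + σ₂²) / δ²
  = (1.645 + 1.282)² · (24² + 11² = 697) / 6.2²
  = 8.5673 · 697 / 38.44
  = 155.34
Design effect: 1.7 × 155.34 = 264.09.
Adjust for 80% response: 264.09 / 0.80 = 330.11.
Round up → n = 331 per group.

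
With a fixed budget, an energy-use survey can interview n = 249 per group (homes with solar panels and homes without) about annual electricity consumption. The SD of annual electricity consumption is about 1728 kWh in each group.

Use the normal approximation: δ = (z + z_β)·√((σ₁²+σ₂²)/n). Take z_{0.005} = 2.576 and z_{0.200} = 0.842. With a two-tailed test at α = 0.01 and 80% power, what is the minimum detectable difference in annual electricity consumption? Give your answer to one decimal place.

Minimum detectable difference ≈ 529.3 kWh

δ = (z_{α/2} + z_β) · √((σ₁²+σ₂²)/n)
  = (2.576 + 0.842) · √(5971968/249)
  = 3.418 · √23983.8
  = 3.418 · 154.8671
  = 529.3356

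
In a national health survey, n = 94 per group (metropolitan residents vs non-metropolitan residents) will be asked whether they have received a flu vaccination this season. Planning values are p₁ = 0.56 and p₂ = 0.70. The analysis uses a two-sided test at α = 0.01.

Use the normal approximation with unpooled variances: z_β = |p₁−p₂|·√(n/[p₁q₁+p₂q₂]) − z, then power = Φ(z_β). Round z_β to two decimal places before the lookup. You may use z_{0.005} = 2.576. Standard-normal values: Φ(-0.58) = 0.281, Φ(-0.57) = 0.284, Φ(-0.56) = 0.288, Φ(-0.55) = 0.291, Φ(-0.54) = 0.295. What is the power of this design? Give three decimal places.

Power ≈ 0.284

z_β = |p₁−p₂|·√(n/[p₁q₁+p₂q₂]) − z_{α/2}
    = 0.14 · √(94/0.4564) − 2.576
    = 0.14 · 14.3513 − 2.576
    = 2.0092 − 2.576 = -0.5668 → -0.57
Power = Φ(-0.57) = 0.284.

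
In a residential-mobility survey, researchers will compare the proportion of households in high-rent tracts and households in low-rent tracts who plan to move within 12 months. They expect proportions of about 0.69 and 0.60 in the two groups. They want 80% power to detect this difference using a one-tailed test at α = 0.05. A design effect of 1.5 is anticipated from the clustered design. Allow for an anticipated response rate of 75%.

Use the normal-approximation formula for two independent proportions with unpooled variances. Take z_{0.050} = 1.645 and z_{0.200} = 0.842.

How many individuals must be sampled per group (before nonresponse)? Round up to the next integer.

n = 694 per group

n = (z_α + z_β)² · [p₁(1−p₁) + p₂(1−p₂)] / (p₁ − p₂)²
  = (1.645 + 0.842)² · (0.69·0.31 + 0.60·0.40) / (0.09)²
  = (2.487)² · (0.2139 + 0.2400) / 0.0081
  = 6.1852 · 0.4539 / 0.0081
  = 346.60
Design effect: 1.5 × 346.60 = 519.90.
Adjust for 75% response: 519.90 / 0.75 = 693.20.
Round up → n = 694 per group.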